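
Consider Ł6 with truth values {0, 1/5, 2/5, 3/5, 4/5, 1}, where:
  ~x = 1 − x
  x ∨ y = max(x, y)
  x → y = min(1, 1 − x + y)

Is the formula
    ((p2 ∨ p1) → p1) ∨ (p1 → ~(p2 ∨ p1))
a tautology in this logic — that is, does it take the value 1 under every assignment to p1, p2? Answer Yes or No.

Counterexample: take p1 = 1/5, p2 = 1.
p2 ∨ p1 = 1 ∨ 1/5 = 1
(p2 ∨ p1) → p1 = 1 → 1/5 = 1/5
p2 ∨ p1 = 1 ∨ 1/5 = 1
~(p2 ∨ p1) = ~1 = 0
p1 → ~(p2 ∨ p1) = 1/5 → 0 = 4/5
((p2 ∨ p1) → p1) ∨ (p1 → ~(p2 ∨ p1)) = 1/5 ∨ 4/5 = 4/5
This gives 4/5 ≠ 1.

No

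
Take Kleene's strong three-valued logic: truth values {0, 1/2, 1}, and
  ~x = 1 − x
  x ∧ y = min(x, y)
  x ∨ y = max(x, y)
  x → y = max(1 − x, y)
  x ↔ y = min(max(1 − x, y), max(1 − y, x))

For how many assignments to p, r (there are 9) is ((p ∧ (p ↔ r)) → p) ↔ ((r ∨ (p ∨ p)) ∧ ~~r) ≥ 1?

2

p = 0, r = 0 ↦ 0  <
p = 0, r = 1/2 ↦ 1/2  <
p = 0, r = 1 ↦ 1  ≥
p = 1/2, r = 0 ↦ 1/2  <
p = 1/2, r = 1/2 ↦ 1/2  <
p = 1/2, r = 1 ↦ 1/2  <
p = 1, r = 0 ↦ 0  <
p = 1, r = 1/2 ↦ 1/2  <
p = 1, r = 1 ↦ 1  ≥
So 2 of the 9 assignments meet the threshold.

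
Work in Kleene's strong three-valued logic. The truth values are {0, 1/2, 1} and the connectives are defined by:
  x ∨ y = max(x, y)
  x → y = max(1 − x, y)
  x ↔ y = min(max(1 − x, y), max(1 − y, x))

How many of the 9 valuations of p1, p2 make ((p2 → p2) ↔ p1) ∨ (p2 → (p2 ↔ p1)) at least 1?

p1 = 0, p2 = 0 ↦ 1  ≥
p1 = 0, p2 = 1/2 ↦ 1/2  <
p1 = 0, p2 = 1 ↦ 0  <
p1 = 1/2, p2 = 0 ↦ 1  ≥
p1 = 1/2, p2 = 1/2 ↦ 1/2  <
p1 = 1/2, p2 = 1 ↦ 1/2  <
p1 = 1, p2 = 0 ↦ 1  ≥
p1 = 1, p2 = 1/2 ↦ 1/2  <
p1 = 1, p2 = 1 ↦ 1  ≥
So 4 of the 9 assignments meet the threshold.

4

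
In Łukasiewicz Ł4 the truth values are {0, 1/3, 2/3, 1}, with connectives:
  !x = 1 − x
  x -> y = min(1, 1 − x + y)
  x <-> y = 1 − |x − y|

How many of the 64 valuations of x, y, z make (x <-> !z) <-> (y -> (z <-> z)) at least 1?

16

value 1: 16 assignments (counts)
value 2/3: 24 assignments
value 1/3: 16 assignments
value 0: 8 assignments
So 16 of the 64 assignments meet the threshold.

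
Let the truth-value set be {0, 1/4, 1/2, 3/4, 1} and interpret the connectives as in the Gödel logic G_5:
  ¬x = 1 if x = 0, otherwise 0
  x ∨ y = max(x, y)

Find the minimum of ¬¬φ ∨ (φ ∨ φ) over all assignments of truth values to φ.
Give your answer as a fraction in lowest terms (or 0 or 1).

Take φ = 0:
¬φ = ¬0 = 1
¬¬φ = ¬1 = 0
φ ∨ φ = 0 ∨ 0 = 0
¬¬φ ∨ (φ ∨ φ) = 0 ∨ 0 = 0
No assignment yields a value below 0, so this is the minimum.

0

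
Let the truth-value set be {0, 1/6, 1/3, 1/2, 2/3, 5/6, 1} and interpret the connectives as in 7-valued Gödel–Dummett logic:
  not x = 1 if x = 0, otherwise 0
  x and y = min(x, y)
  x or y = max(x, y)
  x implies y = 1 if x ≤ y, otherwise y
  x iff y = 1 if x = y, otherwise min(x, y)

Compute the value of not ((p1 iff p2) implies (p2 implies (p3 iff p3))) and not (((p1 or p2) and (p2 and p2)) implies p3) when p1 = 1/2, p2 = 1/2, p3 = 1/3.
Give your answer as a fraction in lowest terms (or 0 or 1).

0

p1 iff p2 = 1/2 iff 1/2 = 1
p3 iff p3 = 1/3 iff 1/3 = 1
p2 implies (p3 iff p3) = 1/2 implies 1 = 1
(p1 iff p2) implies (p2 implies (p3 iff p3)) = 1 implies 1 = 1
not ((p1 iff p2) implies (p2 implies (p3 iff p3))) = not 1 = 0
p1 or p2 = 1/2 or 1/2 = 1/2
p2 and p2 = 1/2 and 1/2 = 1/2
(p1 or p2) and (p2 and p2) = 1/2 and 1/2 = 1/2
((p1 or p2) and (p2 and p2)) implies p3 = 1/2 implies 1/3 = 1/3
not (((p1 or p2) and (p2 and p2)) implies p3) = not 1/3 = 0
not ((p1 iff p2) implies (p2 implies (p3 iff p3))) and not (((p1 or p2) and (p2 and p2)) implies p3) = 0 and 0 = 0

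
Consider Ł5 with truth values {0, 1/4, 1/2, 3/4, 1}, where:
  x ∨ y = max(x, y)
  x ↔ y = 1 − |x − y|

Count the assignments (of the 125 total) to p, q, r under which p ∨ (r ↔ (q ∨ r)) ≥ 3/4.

107

value 1: 85 assignments (counts)
value 3/4: 22 assignments (counts)
value 1/2: 12 assignments
value 1/4: 5 assignments
value 0: 1 assignment
So 107 of the 125 assignments meet the threshold.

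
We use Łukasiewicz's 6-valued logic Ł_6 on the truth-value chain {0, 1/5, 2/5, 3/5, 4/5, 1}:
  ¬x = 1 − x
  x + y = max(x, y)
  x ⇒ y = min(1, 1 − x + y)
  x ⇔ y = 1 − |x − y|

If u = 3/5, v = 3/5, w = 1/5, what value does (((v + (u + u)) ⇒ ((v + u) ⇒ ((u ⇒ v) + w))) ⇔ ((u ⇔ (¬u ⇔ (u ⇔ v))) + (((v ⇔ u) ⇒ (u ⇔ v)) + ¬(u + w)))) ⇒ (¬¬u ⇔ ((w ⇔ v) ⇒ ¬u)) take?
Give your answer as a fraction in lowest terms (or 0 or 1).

4/5

u + u = 3/5 + 3/5 = 3/5
v + (u + u) = 3/5 + 3/5 = 3/5
v + u = 3/5 + 3/5 = 3/5
u ⇒ v = 3/5 ⇒ 3/5 = 1
(u ⇒ v) + w = 1 + 1/5 = 1
(v + u) ⇒ ((u ⇒ v) + w) = 3/5 ⇒ 1 = 1
(v + (u + u)) ⇒ ((v + u) ⇒ ((u ⇒ v) + w)) = 3/5 ⇒ 1 = 1
¬u = ¬3/5 = 2/5
u ⇔ v = 3/5 ⇔ 3/5 = 1
¬u ⇔ (u ⇔ v) = 2/5 ⇔ 1 = 2/5
u ⇔ (¬u ⇔ (u ⇔ v)) = 3/5 ⇔ 2/5 = 4/5
v ⇔ u = 3/5 ⇔ 3/5 = 1
u ⇔ v = 3/5 ⇔ 3/5 = 1
(v ⇔ u) ⇒ (u ⇔ v) = 1 ⇒ 1 = 1
u + w = 3/5 + 1/5 = 3/5
¬(u + w) = ¬3/5 = 2/5
((v ⇔ u) ⇒ (u ⇔ v)) + ¬(u + w) = 1 + 2/5 = 1
(u ⇔ (¬u ⇔ (u ⇔ v))) + (((v ⇔ u) ⇒ (u ⇔ v)) + ¬(u + w)) = 4/5 + 1 = 1
((v + (u + u)) ⇒ ((v + u) ⇒ ((u ⇒ v) + w))) ⇔ ((u ⇔ (¬u ⇔ (u ⇔ v))) + (((v ⇔ u) ⇒ (u ⇔ v)) + ¬(u + w))) = 1 ⇔ 1 = 1
¬u = ¬3/5 = 2/5
¬¬u = ¬2/5 = 3/5
w ⇔ v = 1/5 ⇔ 3/5 = 3/5
¬u = ¬3/5 = 2/5
(w ⇔ v) ⇒ ¬u = 3/5 ⇒ 2/5 = 4/5
¬¬u ⇔ ((w ⇔ v) ⇒ ¬u) = 3/5 ⇔ 4/5 = 4/5
(((v + (u + u)) ⇒ ((v + u) ⇒ ((u ⇒ v) + w))) ⇔ ((u ⇔ (¬u ⇔ (u ⇔ v))) + (((v ⇔ u) ⇒ (u ⇔ v)) + ¬(u + w)))) ⇒ (¬¬u ⇔ ((w ⇔ v) ⇒ ¬u)) = 1 ⇒ 4/5 = 4/5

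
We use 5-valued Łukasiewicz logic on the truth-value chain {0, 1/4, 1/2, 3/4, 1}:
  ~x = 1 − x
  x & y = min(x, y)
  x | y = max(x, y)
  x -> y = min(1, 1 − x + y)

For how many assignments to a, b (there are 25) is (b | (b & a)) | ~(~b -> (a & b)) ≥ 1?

value 1: 10 assignments (counts)
value 3/4: 6 assignments
value 1/2: 9 assignments
So 10 of the 25 assignments meet the threshold.

10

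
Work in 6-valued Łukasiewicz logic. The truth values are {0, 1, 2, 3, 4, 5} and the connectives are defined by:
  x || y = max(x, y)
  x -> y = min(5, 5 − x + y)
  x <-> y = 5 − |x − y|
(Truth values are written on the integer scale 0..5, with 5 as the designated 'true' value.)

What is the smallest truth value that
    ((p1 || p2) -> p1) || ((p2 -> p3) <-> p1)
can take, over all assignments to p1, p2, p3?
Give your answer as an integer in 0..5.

Take p1 = 0, p2 = 5, p3 = 5:
p1 || p2 = 0 || 5 = 5
(p1 || p2) -> p1 = 5 -> 0 = 0
p2 -> p3 = 5 -> 5 = 5
(p2 -> p3) <-> p1 = 5 <-> 0 = 0
((p1 || p2) -> p1) || ((p2 -> p3) <-> p1) = 0 || 0 = 0
No assignment yields a value below 0, so this is the minimum.

0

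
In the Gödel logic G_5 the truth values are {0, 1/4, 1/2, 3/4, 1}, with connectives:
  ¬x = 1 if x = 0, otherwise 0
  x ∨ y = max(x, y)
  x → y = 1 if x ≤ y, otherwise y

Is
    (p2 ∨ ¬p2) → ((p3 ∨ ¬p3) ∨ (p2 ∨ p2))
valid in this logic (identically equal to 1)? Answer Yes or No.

No

Counterexample: take p2 = 0, p3 = 1/4.
¬p2 = ¬0 = 1
p2 ∨ ¬p2 = 0 ∨ 1 = 1
¬p3 = ¬1/4 = 0
p3 ∨ ¬p3 = 1/4 ∨ 0 = 1/4
p2 ∨ p2 = 0 ∨ 0 = 0
(p3 ∨ ¬p3) ∨ (p2 ∨ p2) = 1/4 ∨ 0 = 1/4
(p2 ∨ ¬p2) → ((p3 ∨ ¬p3) ∨ (p2 ∨ p2)) = 1 → 1/4 = 1/4
This gives 1/4 ≠ 1.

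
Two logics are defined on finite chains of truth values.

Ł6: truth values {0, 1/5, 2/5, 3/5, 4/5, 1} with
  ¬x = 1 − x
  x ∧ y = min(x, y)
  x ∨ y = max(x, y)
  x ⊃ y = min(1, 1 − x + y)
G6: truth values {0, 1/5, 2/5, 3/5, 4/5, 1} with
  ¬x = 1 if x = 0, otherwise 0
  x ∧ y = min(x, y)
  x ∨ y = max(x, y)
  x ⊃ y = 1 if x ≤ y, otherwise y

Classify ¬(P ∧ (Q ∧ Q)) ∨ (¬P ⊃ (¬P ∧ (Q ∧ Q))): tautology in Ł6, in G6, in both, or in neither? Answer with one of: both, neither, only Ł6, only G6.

In Ł6: at P = 1/5, Q = 1/5 the value is 4/5 — not a tautology.
In G6: every assignment gives 1 — tautology.

only G6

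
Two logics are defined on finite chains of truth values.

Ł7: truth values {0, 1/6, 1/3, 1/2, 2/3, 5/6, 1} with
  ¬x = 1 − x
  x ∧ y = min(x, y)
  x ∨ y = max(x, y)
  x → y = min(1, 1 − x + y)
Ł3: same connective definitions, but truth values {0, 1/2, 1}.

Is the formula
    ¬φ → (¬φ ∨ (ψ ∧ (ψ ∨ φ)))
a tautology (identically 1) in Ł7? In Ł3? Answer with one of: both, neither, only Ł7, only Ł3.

both

In Ł7: every assignment gives 1 — tautology.
In Ł3: every assignment gives 1 — tautology.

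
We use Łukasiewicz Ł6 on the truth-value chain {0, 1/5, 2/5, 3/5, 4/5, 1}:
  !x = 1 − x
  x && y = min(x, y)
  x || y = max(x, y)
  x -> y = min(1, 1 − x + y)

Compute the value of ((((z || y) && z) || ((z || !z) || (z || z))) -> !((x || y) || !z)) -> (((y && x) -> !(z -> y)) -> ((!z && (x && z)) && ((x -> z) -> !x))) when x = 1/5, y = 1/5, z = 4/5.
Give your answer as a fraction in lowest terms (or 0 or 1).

z || y = 4/5 || 1/5 = 4/5
(z || y) && z = 4/5 && 4/5 = 4/5
!z = !4/5 = 1/5
z || !z = 4/5 || 1/5 = 4/5
z || z = 4/5 || 4/5 = 4/5
(z || !z) || (z || z) = 4/5 || 4/5 = 4/5
((z || y) && z) || ((z || !z) || (z || z)) = 4/5 || 4/5 = 4/5
x || y = 1/5 || 1/5 = 1/5
!z = !4/5 = 1/5
(x || y) || !z = 1/5 || 1/5 = 1/5
!((x || y) || !z) = !1/5 = 4/5
(((z || y) && z) || ((z || !z) || (z || z))) -> !((x || y) || !z) = 4/5 -> 4/5 = 1
y && x = 1/5 && 1/5 = 1/5
z -> y = 4/5 -> 1/5 = 2/5
!(z -> y) = !2/5 = 3/5
(y && x) -> !(z -> y) = 1/5 -> 3/5 = 1
!z = !4/5 = 1/5
x && z = 1/5 && 4/5 = 1/5
!z && (x && z) = 1/5 && 1/5 = 1/5
x -> z = 1/5 -> 4/5 = 1
!x = !1/5 = 4/5
(x -> z) -> !x = 1 -> 4/5 = 4/5
(!z && (x && z)) && ((x -> z) -> !x) = 1/5 && 4/5 = 1/5
((y && x) -> !(z -> y)) -> ((!z && (x && z)) && ((x -> z) -> !x)) = 1 -> 1/5 = 1/5
((((z || y) && z) || ((z || !z) || (z || z))) -> !((x || y) || !z)) -> (((y && x) -> !(z -> y)) -> ((!z && (x && z)) && ((x -> z) -> !x))) = 1 -> 1/5 = 1/5

1/5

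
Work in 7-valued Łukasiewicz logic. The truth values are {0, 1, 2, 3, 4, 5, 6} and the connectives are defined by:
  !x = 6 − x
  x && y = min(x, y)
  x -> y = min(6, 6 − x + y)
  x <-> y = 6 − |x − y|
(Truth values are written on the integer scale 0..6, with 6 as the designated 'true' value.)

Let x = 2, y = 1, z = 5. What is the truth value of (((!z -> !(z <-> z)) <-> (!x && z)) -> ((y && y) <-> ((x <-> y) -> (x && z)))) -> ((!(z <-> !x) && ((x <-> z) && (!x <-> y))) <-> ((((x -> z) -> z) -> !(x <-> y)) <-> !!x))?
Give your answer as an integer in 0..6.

!z = !5 = 1
z <-> z = 5 <-> 5 = 6
!(z <-> z) = !6 = 0
!z -> !(z <-> z) = 1 -> 0 = 5
!x = !2 = 4
!x && z = 4 && 5 = 4
(!z -> !(z <-> z)) <-> (!x && z) = 5 <-> 4 = 5
y && y = 1 && 1 = 1
x <-> y = 2 <-> 1 = 5
x && z = 2 && 5 = 2
(x <-> y) -> (x && z) = 5 -> 2 = 3
(y && y) <-> ((x <-> y) -> (x && z)) = 1 <-> 3 = 4
((!z -> !(z <-> z)) <-> (!x && z)) -> ((y && y) <-> ((x <-> y) -> (x && z))) = 5 -> 4 = 5
!x = !2 = 4
z <-> !x = 5 <-> 4 = 5
!(z <-> !x) = !5 = 1
x <-> z = 2 <-> 5 = 3
!x = !2 = 4
!x <-> y = 4 <-> 1 = 3
(x <-> z) && (!x <-> y) = 3 && 3 = 3
!(z <-> !x) && ((x <-> z) && (!x <-> y)) = 1 && 3 = 1
x -> z = 2 -> 5 = 6
(x -> z) -> z = 6 -> 5 = 5
x <-> y = 2 <-> 1 = 5
!(x <-> y) = !5 = 1
((x -> z) -> z) -> !(x <-> y) = 5 -> 1 = 2
!x = !2 = 4
!!x = !4 = 2
(((x -> z) -> z) -> !(x <-> y)) <-> !!x = 2 <-> 2 = 6
(!(z <-> !x) && ((x <-> z) && (!x <-> y))) <-> ((((x -> z) -> z) -> !(x <-> y)) <-> !!x) = 1 <-> 6 = 1
(((!z -> !(z <-> z)) <-> (!x && z)) -> ((y && y) <-> ((x <-> y) -> (x && z)))) -> ((!(z <-> !x) && ((x <-> z) && (!x <-> y))) <-> ((((x -> z) -> z) -> !(x <-> y)) <-> !!x)) = 5 -> 1 = 2

2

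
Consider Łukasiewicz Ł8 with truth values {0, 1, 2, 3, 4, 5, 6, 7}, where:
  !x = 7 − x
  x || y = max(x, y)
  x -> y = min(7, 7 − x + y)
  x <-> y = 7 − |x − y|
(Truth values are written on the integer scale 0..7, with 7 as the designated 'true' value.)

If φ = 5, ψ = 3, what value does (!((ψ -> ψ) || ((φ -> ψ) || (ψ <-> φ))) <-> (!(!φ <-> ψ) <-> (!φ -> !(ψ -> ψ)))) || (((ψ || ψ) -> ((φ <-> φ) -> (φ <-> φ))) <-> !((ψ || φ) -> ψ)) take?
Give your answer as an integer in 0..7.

4

ψ -> ψ = 3 -> 3 = 7
φ -> ψ = 5 -> 3 = 5
ψ <-> φ = 3 <-> 5 = 5
(φ -> ψ) || (ψ <-> φ) = 5 || 5 = 5
(ψ -> ψ) || ((φ -> ψ) || (ψ <-> φ)) = 7 || 5 = 7
!((ψ -> ψ) || ((φ -> ψ) || (ψ <-> φ))) = !7 = 0
!φ = !5 = 2
!φ <-> ψ = 2 <-> 3 = 6
!(!φ <-> ψ) = !6 = 1
!φ = !5 = 2
ψ -> ψ = 3 -> 3 = 7
!(ψ -> ψ) = !7 = 0
!φ -> !(ψ -> ψ) = 2 -> 0 = 5
!(!φ <-> ψ) <-> (!φ -> !(ψ -> ψ)) = 1 <-> 5 = 3
!((ψ -> ψ) || ((φ -> ψ) || (ψ <-> φ))) <-> (!(!φ <-> ψ) <-> (!φ -> !(ψ -> ψ))) = 0 <-> 3 = 4
ψ || ψ = 3 || 3 = 3
φ <-> φ = 5 <-> 5 = 7
φ <-> φ = 5 <-> 5 = 7
(φ <-> φ) -> (φ <-> φ) = 7 -> 7 = 7
(ψ || ψ) -> ((φ <-> φ) -> (φ <-> φ)) = 3 -> 7 = 7
ψ || φ = 3 || 5 = 5
(ψ || φ) -> ψ = 5 -> 3 = 5
!((ψ || φ) -> ψ) = !5 = 2
((ψ || ψ) -> ((φ <-> φ) -> (φ <-> φ))) <-> !((ψ || φ) -> ψ) = 7 <-> 2 = 2
(!((ψ -> ψ) || ((φ -> ψ) || (ψ <-> φ))) <-> (!(!φ <-> ψ) <-> (!φ -> !(ψ -> ψ)))) || (((ψ || ψ) -> ((φ <-> φ) -> (φ <-> φ))) <-> !((ψ || φ) -> ψ)) = 4 || 2 = 4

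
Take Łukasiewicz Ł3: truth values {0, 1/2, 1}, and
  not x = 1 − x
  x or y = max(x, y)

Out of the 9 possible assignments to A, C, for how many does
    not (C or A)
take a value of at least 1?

1

A = 0, C = 0 ↦ 1  ≥
A = 0, C = 1/2 ↦ 1/2  <
A = 0, C = 1 ↦ 0  <
A = 1/2, C = 0 ↦ 1/2  <
A = 1/2, C = 1/2 ↦ 1/2  <
A = 1/2, C = 1 ↦ 0  <
A = 1, C = 0 ↦ 0  <
A = 1, C = 1/2 ↦ 0  <
A = 1, C = 1 ↦ 0  <
So 1 of the 9 assignments meets the threshold.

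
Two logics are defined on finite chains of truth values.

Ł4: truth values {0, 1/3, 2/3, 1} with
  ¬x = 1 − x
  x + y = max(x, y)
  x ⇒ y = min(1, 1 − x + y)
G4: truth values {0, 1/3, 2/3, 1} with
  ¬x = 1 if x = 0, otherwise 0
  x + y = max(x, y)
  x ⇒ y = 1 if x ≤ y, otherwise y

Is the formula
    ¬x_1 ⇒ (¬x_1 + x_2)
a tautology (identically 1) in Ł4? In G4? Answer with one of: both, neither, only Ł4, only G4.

In Ł4: every assignment gives 1 — tautology.
In G4: every assignment gives 1 — tautology.

both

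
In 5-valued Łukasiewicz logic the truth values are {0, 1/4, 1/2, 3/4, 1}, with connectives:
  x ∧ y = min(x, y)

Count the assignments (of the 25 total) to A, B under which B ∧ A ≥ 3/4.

value 1: 1 assignment (counts)
value 3/4: 3 assignments (counts)
value 1/2: 5 assignments
value 1/4: 7 assignments
value 0: 9 assignments
So 4 of the 25 assignments meet the threshold.

4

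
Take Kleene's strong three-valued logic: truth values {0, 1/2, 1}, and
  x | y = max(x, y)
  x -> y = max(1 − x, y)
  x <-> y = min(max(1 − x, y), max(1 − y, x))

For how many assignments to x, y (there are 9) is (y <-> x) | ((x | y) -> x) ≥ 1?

x = 0, y = 0 ↦ 1  ≥
x = 0, y = 1/2 ↦ 1/2  <
x = 0, y = 1 ↦ 0  <
x = 1/2, y = 0 ↦ 1/2  <
x = 1/2, y = 1/2 ↦ 1/2  <
x = 1/2, y = 1 ↦ 1/2  <
x = 1, y = 0 ↦ 1  ≥
x = 1, y = 1/2 ↦ 1  ≥
x = 1, y = 1 ↦ 1  ≥
So 4 of the 9 assignments meet the threshold.

4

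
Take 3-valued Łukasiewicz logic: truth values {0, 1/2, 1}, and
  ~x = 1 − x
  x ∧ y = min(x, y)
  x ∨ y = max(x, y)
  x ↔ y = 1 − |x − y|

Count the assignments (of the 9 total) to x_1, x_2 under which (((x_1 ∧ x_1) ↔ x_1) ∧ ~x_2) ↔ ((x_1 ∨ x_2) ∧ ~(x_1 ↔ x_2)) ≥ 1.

x_1 = 0, x_2 = 0 ↦ 0  <
x_1 = 0, x_2 = 1/2 ↦ 1  ≥
x_1 = 0, x_2 = 1 ↦ 0  <
x_1 = 1/2, x_2 = 0 ↦ 1/2  <
x_1 = 1/2, x_2 = 1/2 ↦ 1/2  <
x_1 = 1/2, x_2 = 1 ↦ 1/2  <
x_1 = 1, x_2 = 0 ↦ 1  ≥
x_1 = 1, x_2 = 1/2 ↦ 1  ≥
x_1 = 1, x_2 = 1 ↦ 1  ≥
So 4 of the 9 assignments meet the threshold.

4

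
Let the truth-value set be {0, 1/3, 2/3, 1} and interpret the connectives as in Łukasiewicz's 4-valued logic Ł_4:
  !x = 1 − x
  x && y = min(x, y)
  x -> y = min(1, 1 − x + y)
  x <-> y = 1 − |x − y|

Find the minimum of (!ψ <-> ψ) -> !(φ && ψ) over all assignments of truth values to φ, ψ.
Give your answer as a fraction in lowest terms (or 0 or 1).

2/3

Take φ = 2/3, ψ = 2/3:
!ψ = !2/3 = 1/3
!ψ <-> ψ = 1/3 <-> 2/3 = 2/3
φ && ψ = 2/3 && 2/3 = 2/3
!(φ && ψ) = !2/3 = 1/3
(!ψ <-> ψ) -> !(φ && ψ) = 2/3 -> 1/3 = 2/3
No assignment yields a value below 2/3, so this is the minimum.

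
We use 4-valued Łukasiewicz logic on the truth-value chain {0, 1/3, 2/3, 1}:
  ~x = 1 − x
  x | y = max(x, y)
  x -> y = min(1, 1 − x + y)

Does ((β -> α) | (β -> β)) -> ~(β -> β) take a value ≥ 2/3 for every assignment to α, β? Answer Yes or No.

No

Counterexample: take α = 0, β = 0.
β -> α = 0 -> 0 = 1
β -> β = 0 -> 0 = 1
(β -> α) | (β -> β) = 1 | 1 = 1
β -> β = 0 -> 0 = 1
~(β -> β) = ~1 = 0
((β -> α) | (β -> β)) -> ~(β -> β) = 1 -> 0 = 0
This gives 0, which is below 2/3.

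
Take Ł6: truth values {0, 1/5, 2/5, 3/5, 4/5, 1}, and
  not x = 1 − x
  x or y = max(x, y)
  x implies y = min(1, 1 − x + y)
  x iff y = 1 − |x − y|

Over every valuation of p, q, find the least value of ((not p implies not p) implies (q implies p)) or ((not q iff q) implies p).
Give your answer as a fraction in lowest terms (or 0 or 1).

Take p = 0, q = 3/5:
not p = not 0 = 1
not p = not 0 = 1
not p implies not p = 1 implies 1 = 1
q implies p = 3/5 implies 0 = 2/5
(not p implies not p) implies (q implies p) = 1 implies 2/5 = 2/5
not q = not 3/5 = 2/5
not q iff q = 2/5 iff 3/5 = 4/5
(not q iff q) implies p = 4/5 implies 0 = 1/5
((not p implies not p) implies (q implies p)) or ((not q iff q) implies p) = 2/5 or 1/5 = 2/5
No assignment yields a value below 2/5, so this is the minimum.

2/5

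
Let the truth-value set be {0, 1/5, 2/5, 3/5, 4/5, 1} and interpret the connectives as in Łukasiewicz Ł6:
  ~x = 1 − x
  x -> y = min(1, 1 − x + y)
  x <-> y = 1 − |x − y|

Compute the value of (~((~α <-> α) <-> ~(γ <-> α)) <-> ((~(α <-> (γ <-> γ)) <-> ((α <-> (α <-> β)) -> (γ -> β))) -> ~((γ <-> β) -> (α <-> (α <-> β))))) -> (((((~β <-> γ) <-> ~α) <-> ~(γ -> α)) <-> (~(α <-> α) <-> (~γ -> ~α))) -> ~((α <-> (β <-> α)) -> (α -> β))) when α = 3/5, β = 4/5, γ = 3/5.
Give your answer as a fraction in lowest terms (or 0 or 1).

2/5

~α = ~3/5 = 2/5
~α <-> α = 2/5 <-> 3/5 = 4/5
γ <-> α = 3/5 <-> 3/5 = 1
~(γ <-> α) = ~1 = 0
(~α <-> α) <-> ~(γ <-> α) = 4/5 <-> 0 = 1/5
~((~α <-> α) <-> ~(γ <-> α)) = ~1/5 = 4/5
γ <-> γ = 3/5 <-> 3/5 = 1
α <-> (γ <-> γ) = 3/5 <-> 1 = 3/5
~(α <-> (γ <-> γ)) = ~3/5 = 2/5
α <-> β = 3/5 <-> 4/5 = 4/5
α <-> (α <-> β) = 3/5 <-> 4/5 = 4/5
γ -> β = 3/5 -> 4/5 = 1
(α <-> (α <-> β)) -> (γ -> β) = 4/5 -> 1 = 1
~(α <-> (γ <-> γ)) <-> ((α <-> (α <-> β)) -> (γ -> β)) = 2/5 <-> 1 = 2/5
γ <-> β = 3/5 <-> 4/5 = 4/5
α <-> β = 3/5 <-> 4/5 = 4/5
α <-> (α <-> β) = 3/5 <-> 4/5 = 4/5
(γ <-> β) -> (α <-> (α <-> β)) = 4/5 -> 4/5 = 1
~((γ <-> β) -> (α <-> (α <-> β))) = ~1 = 0
(~(α <-> (γ <-> γ)) <-> ((α <-> (α <-> β)) -> (γ -> β))) -> ~((γ <-> β) -> (α <-> (α <-> β))) = 2/5 -> 0 = 3/5
~((~α <-> α) <-> ~(γ <-> α)) <-> ((~(α <-> (γ <-> γ)) <-> ((α <-> (α <-> β)) -> (γ -> β))) -> ~((γ <-> β) -> (α <-> (α <-> β)))) = 4/5 <-> 3/5 = 4/5
~β = ~4/5 = 1/5
~β <-> γ = 1/5 <-> 3/5 = 3/5
~α = ~3/5 = 2/5
(~β <-> γ) <-> ~α = 3/5 <-> 2/5 = 4/5
γ -> α = 3/5 -> 3/5 = 1
~(γ -> α) = ~1 = 0
((~β <-> γ) <-> ~α) <-> ~(γ -> α) = 4/5 <-> 0 = 1/5
α <-> α = 3/5 <-> 3/5 = 1
~(α <-> α) = ~1 = 0
~γ = ~3/5 = 2/5
~α = ~3/5 = 2/5
~γ -> ~α = 2/5 -> 2/5 = 1
~(α <-> α) <-> (~γ -> ~α) = 0 <-> 1 = 0
(((~β <-> γ) <-> ~α) <-> ~(γ -> α)) <-> (~(α <-> α) <-> (~γ -> ~α)) = 1/5 <-> 0 = 4/5
β <-> α = 4/5 <-> 3/5 = 4/5
α <-> (β <-> α) = 3/5 <-> 4/5 = 4/5
α -> β = 3/5 -> 4/5 = 1
(α <-> (β <-> α)) -> (α -> β) = 4/5 -> 1 = 1
~((α <-> (β <-> α)) -> (α -> β)) = ~1 = 0
((((~β <-> γ) <-> ~α) <-> ~(γ -> α)) <-> (~(α <-> α) <-> (~γ -> ~α))) -> ~((α <-> (β <-> α)) -> (α -> β)) = 4/5 -> 0 = 1/5
(~((~α <-> α) <-> ~(γ <-> α)) <-> ((~(α <-> (γ <-> γ)) <-> ((α <-> (α <-> β)) -> (γ -> β))) -> ~((γ <-> β) -> (α <-> (α <-> β))))) -> (((((~β <-> γ) <-> ~α) <-> ~(γ -> α)) <-> (~(α <-> α) <-> (~γ -> ~α))) -> ~((α <-> (β <-> α)) -> (α -> β))) = 4/5 -> 1/5 = 2/5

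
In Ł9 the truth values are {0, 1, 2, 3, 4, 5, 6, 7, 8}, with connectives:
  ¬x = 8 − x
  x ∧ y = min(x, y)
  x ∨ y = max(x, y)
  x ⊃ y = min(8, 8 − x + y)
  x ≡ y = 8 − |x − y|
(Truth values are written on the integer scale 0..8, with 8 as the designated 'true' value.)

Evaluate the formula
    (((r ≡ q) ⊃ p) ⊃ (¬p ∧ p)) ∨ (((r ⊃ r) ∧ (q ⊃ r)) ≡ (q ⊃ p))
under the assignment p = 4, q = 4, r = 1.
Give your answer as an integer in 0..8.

5

r ≡ q = 1 ≡ 4 = 5
(r ≡ q) ⊃ p = 5 ⊃ 4 = 7
¬p = ¬4 = 4
¬p ∧ p = 4 ∧ 4 = 4
((r ≡ q) ⊃ p) ⊃ (¬p ∧ p) = 7 ⊃ 4 = 5
r ⊃ r = 1 ⊃ 1 = 8
q ⊃ r = 4 ⊃ 1 = 5
(r ⊃ r) ∧ (q ⊃ r) = 8 ∧ 5 = 5
q ⊃ p = 4 ⊃ 4 = 8
((r ⊃ r) ∧ (q ⊃ r)) ≡ (q ⊃ p) = 5 ≡ 8 = 5
(((r ≡ q) ⊃ p) ⊃ (¬p ∧ p)) ∨ (((r ⊃ r) ∧ (q ⊃ r)) ≡ (q ⊃ p)) = 5 ∨ 5 = 5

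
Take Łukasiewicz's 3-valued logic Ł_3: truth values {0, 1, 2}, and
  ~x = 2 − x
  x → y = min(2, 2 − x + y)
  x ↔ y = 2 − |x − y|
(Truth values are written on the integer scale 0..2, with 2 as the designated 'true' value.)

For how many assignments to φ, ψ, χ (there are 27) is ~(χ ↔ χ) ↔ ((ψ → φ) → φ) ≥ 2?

value 2: 3 assignments (counts)
value 1: 9 assignments
value 0: 15 assignments
So 3 of the 27 assignments meet the threshold.

3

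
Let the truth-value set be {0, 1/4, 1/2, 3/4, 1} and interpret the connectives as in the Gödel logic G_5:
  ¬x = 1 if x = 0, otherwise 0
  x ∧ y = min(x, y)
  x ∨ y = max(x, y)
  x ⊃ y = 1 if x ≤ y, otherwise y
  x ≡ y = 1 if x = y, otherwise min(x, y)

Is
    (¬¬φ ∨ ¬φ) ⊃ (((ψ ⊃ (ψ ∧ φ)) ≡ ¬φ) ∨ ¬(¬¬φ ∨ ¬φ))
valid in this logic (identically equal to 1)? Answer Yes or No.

No

Counterexample: take φ = 0, ψ = 1/4.
¬φ = ¬0 = 1
¬¬φ = ¬1 = 0
¬φ = ¬0 = 1
¬¬φ ∨ ¬φ = 0 ∨ 1 = 1
ψ ∧ φ = 1/4 ∧ 0 = 0
ψ ⊃ (ψ ∧ φ) = 1/4 ⊃ 0 = 0
¬φ = ¬0 = 1
(ψ ⊃ (ψ ∧ φ)) ≡ ¬φ = 0 ≡ 1 = 0
¬φ = ¬0 = 1
¬¬φ = ¬1 = 0
¬φ = ¬0 = 1
¬¬φ ∨ ¬φ = 0 ∨ 1 = 1
¬(¬¬φ ∨ ¬φ) = ¬1 = 0
((ψ ⊃ (ψ ∧ φ)) ≡ ¬φ) ∨ ¬(¬¬φ ∨ ¬φ) = 0 ∨ 0 = 0
(¬¬φ ∨ ¬φ) ⊃ (((ψ ⊃ (ψ ∧ φ)) ≡ ¬φ) ∨ ¬(¬¬φ ∨ ¬φ)) = 1 ⊃ 0 = 0
This gives 0 ≠ 1.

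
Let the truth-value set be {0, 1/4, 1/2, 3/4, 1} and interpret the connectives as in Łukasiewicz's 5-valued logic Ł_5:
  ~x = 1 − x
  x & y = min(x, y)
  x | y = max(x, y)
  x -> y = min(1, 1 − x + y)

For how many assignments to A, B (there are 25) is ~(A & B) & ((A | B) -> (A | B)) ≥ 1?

value 1: 9 assignments (counts)
value 3/4: 7 assignments
value 1/2: 5 assignments
value 1/4: 3 assignments
value 0: 1 assignment
So 9 of the 25 assignments meet the threshold.

9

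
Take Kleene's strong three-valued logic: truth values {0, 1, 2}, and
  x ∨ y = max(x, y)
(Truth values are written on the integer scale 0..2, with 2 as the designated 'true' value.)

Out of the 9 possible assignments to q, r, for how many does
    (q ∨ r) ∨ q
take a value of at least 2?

q = 0, r = 0 ↦ 0  <
q = 0, r = 1 ↦ 1  <
q = 0, r = 2 ↦ 2  ≥
q = 1, r = 0 ↦ 1  <
q = 1, r = 1 ↦ 1  <
q = 1, r = 2 ↦ 2  ≥
q = 2, r = 0 ↦ 2  ≥
q = 2, r = 1 ↦ 2  ≥
q = 2, r = 2 ↦ 2  ≥
So 5 of the 9 assignments meet the threshold.

5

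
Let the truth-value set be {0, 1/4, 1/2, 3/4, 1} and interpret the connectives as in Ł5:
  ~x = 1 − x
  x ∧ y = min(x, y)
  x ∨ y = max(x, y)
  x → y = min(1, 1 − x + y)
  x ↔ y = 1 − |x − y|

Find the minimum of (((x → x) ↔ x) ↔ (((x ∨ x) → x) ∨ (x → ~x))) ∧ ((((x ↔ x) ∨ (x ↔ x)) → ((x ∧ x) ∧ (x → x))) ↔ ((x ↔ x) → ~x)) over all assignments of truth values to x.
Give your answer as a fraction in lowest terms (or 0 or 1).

Take x = 0:
x → x = 0 → 0 = 1
(x → x) ↔ x = 1 ↔ 0 = 0
x ∨ x = 0 ∨ 0 = 0
(x ∨ x) → x = 0 → 0 = 1
~x = ~0 = 1
x → ~x = 0 → 1 = 1
((x ∨ x) → x) ∨ (x → ~x) = 1 ∨ 1 = 1
((x → x) ↔ x) ↔ (((x ∨ x) → x) ∨ (x → ~x)) = 0 ↔ 1 = 0
x ↔ x = 0 ↔ 0 = 1
x ↔ x = 0 ↔ 0 = 1
(x ↔ x) ∨ (x ↔ x) = 1 ∨ 1 = 1
x ∧ x = 0 ∧ 0 = 0
x → x = 0 → 0 = 1
(x ∧ x) ∧ (x → x) = 0 ∧ 1 = 0
((x ↔ x) ∨ (x ↔ x)) → ((x ∧ x) ∧ (x → x)) = 1 → 0 = 0
x ↔ x = 0 ↔ 0 = 1
~x = ~0 = 1
(x ↔ x) → ~x = 1 → 1 = 1
(((x ↔ x) ∨ (x ↔ x)) → ((x ∧ x) ∧ (x → x))) ↔ ((x ↔ x) → ~x) = 0 ↔ 1 = 0
(((x → x) ↔ x) ↔ (((x ∨ x) → x) ∨ (x → ~x))) ∧ ((((x ↔ x) ∨ (x ↔ x)) → ((x ∧ x) ∧ (x → x))) ↔ ((x ↔ x) → ~x)) = 0 ∧ 0 = 0
No assignment yields a value below 0, so this is the minimum.

0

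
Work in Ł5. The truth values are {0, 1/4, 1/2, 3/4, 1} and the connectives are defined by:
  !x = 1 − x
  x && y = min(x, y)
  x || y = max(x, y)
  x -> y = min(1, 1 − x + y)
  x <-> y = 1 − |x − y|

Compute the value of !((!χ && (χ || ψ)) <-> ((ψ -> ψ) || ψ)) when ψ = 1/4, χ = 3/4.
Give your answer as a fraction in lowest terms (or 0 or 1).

3/4

!χ = !3/4 = 1/4
χ || ψ = 3/4 || 1/4 = 3/4
!χ && (χ || ψ) = 1/4 && 3/4 = 1/4
ψ -> ψ = 1/4 -> 1/4 = 1
(ψ -> ψ) || ψ = 1 || 1/4 = 1
(!χ && (χ || ψ)) <-> ((ψ -> ψ) || ψ) = 1/4 <-> 1 = 1/4
!((!χ && (χ || ψ)) <-> ((ψ -> ψ) || ψ)) = !1/4 = 3/4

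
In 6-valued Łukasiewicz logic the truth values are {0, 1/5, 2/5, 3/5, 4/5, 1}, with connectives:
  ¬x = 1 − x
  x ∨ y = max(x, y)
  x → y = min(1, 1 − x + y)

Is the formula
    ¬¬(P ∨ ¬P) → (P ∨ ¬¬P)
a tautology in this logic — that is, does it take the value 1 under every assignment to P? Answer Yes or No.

No

Counterexample: take P = 0.
¬P = ¬0 = 1
P ∨ ¬P = 0 ∨ 1 = 1
¬(P ∨ ¬P) = ¬1 = 0
¬¬(P ∨ ¬P) = ¬0 = 1
¬P = ¬0 = 1
¬¬P = ¬1 = 0
P ∨ ¬¬P = 0 ∨ 0 = 0
¬¬(P ∨ ¬P) → (P ∨ ¬¬P) = 1 → 0 = 0
This gives 0 ≠ 1.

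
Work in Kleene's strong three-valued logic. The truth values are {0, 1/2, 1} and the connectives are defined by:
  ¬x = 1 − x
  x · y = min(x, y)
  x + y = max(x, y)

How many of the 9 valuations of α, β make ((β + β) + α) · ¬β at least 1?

α = 0, β = 0 ↦ 0  <
α = 0, β = 1/2 ↦ 1/2  <
α = 0, β = 1 ↦ 0  <
α = 1/2, β = 0 ↦ 1/2  <
α = 1/2, β = 1/2 ↦ 1/2  <
α = 1/2, β = 1 ↦ 0  <
α = 1, β = 0 ↦ 1  ≥
α = 1, β = 1/2 ↦ 1/2  <
α = 1, β = 1 ↦ 0  <
So 1 of the 9 assignments meets the threshold.

1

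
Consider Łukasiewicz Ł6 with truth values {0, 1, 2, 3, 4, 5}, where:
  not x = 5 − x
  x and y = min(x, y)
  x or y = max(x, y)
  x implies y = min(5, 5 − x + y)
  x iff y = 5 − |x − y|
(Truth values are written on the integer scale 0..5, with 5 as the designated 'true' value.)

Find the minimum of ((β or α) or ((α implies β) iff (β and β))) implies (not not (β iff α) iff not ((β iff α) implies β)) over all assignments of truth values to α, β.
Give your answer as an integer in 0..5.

Take α = 5, β = 5:
β or α = 5 or 5 = 5
α implies β = 5 implies 5 = 5
β and β = 5 and 5 = 5
(α implies β) iff (β and β) = 5 iff 5 = 5
(β or α) or ((α implies β) iff (β and β)) = 5 or 5 = 5
β iff α = 5 iff 5 = 5
not (β iff α) = not 5 = 0
not not (β iff α) = not 0 = 5
β iff α = 5 iff 5 = 5
(β iff α) implies β = 5 implies 5 = 5
not ((β iff α) implies β) = not 5 = 0
not not (β iff α) iff not ((β iff α) implies β) = 5 iff 0 = 0
((β or α) or ((α implies β) iff (β and β))) implies (not not (β iff α) iff not ((β iff α) implies β)) = 5 implies 0 = 0
No assignment yields a value below 0, so this is the minimum.

0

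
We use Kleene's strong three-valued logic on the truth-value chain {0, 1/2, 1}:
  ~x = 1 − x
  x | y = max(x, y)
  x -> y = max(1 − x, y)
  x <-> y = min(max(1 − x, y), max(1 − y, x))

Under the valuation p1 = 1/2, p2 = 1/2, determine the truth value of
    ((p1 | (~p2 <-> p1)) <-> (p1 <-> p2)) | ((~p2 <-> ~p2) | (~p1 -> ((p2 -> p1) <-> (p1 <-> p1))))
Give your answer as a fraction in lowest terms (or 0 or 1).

1/2

~p2 = ~1/2 = 1/2
~p2 <-> p1 = 1/2 <-> 1/2 = 1/2
p1 | (~p2 <-> p1) = 1/2 | 1/2 = 1/2
p1 <-> p2 = 1/2 <-> 1/2 = 1/2
(p1 | (~p2 <-> p1)) <-> (p1 <-> p2) = 1/2 <-> 1/2 = 1/2
~p2 = ~1/2 = 1/2
~p2 = ~1/2 = 1/2
~p2 <-> ~p2 = 1/2 <-> 1/2 = 1/2
~p1 = ~1/2 = 1/2
p2 -> p1 = 1/2 -> 1/2 = 1/2
p1 <-> p1 = 1/2 <-> 1/2 = 1/2
(p2 -> p1) <-> (p1 <-> p1) = 1/2 <-> 1/2 = 1/2
~p1 -> ((p2 -> p1) <-> (p1 <-> p1)) = 1/2 -> 1/2 = 1/2
(~p2 <-> ~p2) | (~p1 -> ((p2 -> p1) <-> (p1 <-> p1))) = 1/2 | 1/2 = 1/2
((p1 | (~p2 <-> p1)) <-> (p1 <-> p2)) | ((~p2 <-> ~p2) | (~p1 -> ((p2 -> p1) <-> (p1 <-> p1)))) = 1/2 | 1/2 = 1/2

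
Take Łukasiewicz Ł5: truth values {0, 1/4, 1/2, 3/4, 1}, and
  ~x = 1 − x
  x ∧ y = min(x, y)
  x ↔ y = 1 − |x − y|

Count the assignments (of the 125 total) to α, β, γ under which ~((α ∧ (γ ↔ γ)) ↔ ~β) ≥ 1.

10

value 1: 10 assignments (counts)
value 3/4: 20 assignments
value 1/2: 30 assignments
value 1/4: 40 assignments
value 0: 25 assignments
So 10 of the 125 assignments meet the threshold.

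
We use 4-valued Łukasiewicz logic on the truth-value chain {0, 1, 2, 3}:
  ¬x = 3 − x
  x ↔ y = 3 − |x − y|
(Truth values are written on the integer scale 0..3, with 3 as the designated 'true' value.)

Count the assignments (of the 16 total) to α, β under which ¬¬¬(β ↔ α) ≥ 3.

α = 0, β = 0 ↦ 0  <
α = 0, β = 1 ↦ 1  <
α = 0, β = 2 ↦ 2  <
α = 0, β = 3 ↦ 3  ≥
α = 1, β = 0 ↦ 1  <
α = 1, β = 1 ↦ 0  <
α = 1, β = 2 ↦ 1  <
α = 1, β = 3 ↦ 2  <
α = 2, β = 0 ↦ 2  <
α = 2, β = 1 ↦ 1  <
α = 2, β = 2 ↦ 0  <
α = 2, β = 3 ↦ 1  <
α = 3, β = 0 ↦ 3  ≥
α = 3, β = 1 ↦ 2  <
α = 3, β = 2 ↦ 1  <
α = 3, β = 3 ↦ 0  <
So 2 of the 16 assignments meet the threshold.

2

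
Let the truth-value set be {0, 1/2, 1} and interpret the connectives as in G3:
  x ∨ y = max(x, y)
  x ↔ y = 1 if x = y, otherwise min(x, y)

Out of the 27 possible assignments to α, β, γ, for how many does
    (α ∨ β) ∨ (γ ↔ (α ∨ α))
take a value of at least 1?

value 1: 19 assignments (counts)
value 1/2: 6 assignments
value 0: 2 assignments
So 19 of the 27 assignments meet the threshold.

19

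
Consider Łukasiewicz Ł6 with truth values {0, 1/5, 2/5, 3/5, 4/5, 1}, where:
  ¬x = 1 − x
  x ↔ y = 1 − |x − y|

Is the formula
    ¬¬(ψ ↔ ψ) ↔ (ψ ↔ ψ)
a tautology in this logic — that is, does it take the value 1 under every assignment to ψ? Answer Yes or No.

ψ = 0 ↦ 1
ψ = 1/5 ↦ 1
ψ = 2/5 ↦ 1
ψ = 3/5 ↦ 1
ψ = 4/5 ↦ 1
ψ = 1 ↦ 1
Every assignment gives a value ≥ 1.

Yes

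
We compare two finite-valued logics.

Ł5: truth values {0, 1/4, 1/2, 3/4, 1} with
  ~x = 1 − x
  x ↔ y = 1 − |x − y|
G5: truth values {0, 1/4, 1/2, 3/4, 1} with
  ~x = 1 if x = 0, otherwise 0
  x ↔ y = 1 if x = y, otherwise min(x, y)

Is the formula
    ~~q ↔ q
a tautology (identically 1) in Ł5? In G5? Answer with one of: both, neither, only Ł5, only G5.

only Ł5

In Ł5: every assignment gives 1 — tautology.
In G5: at q = 1/4 the value is 1/4 — not a tautology.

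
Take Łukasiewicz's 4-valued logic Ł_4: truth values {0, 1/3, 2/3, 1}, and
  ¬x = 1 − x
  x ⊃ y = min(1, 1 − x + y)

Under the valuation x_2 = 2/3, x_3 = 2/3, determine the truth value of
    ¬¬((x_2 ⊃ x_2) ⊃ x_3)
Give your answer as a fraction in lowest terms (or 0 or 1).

2/3

x_2 ⊃ x_2 = 2/3 ⊃ 2/3 = 1
(x_2 ⊃ x_2) ⊃ x_3 = 1 ⊃ 2/3 = 2/3
¬((x_2 ⊃ x_2) ⊃ x_3) = ¬2/3 = 1/3
¬¬((x_2 ⊃ x_2) ⊃ x_3) = ¬1/3 = 2/3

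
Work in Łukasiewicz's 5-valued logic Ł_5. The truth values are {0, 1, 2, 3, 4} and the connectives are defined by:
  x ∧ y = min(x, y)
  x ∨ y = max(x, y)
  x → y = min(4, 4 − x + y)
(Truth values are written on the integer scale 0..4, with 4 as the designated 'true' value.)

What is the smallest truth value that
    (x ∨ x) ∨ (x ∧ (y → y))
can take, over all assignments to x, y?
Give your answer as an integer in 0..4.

0

Take x = 0, y = 0:
x ∨ x = 0 ∨ 0 = 0
y → y = 0 → 0 = 4
x ∧ (y → y) = 0 ∧ 4 = 0
(x ∨ x) ∨ (x ∧ (y → y)) = 0 ∨ 0 = 0
No assignment yields a value below 0, so this is the minimum.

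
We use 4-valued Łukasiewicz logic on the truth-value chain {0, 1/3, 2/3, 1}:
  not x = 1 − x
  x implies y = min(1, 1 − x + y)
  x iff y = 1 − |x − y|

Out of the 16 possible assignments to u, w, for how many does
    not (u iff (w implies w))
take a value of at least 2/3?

u = 0, w = 0 ↦ 1  ≥
u = 0, w = 1/3 ↦ 1  ≥
u = 0, w = 2/3 ↦ 1  ≥
u = 0, w = 1 ↦ 1  ≥
u = 1/3, w = 0 ↦ 2/3  ≥
u = 1/3, w = 1/3 ↦ 2/3  ≥
u = 1/3, w = 2/3 ↦ 2/3  ≥
u = 1/3, w = 1 ↦ 2/3  ≥
u = 2/3, w = 0 ↦ 1/3  <
u = 2/3, w = 1/3 ↦ 1/3  <
u = 2/3, w = 2/3 ↦ 1/3  <
u = 2/3, w = 1 ↦ 1/3  <
u = 1, w = 0 ↦ 0  <
u = 1, w = 1/3 ↦ 0  <
u = 1, w = 2/3 ↦ 0  <
u = 1, w = 1 ↦ 0  <
So 8 of the 16 assignments meet the threshold.

8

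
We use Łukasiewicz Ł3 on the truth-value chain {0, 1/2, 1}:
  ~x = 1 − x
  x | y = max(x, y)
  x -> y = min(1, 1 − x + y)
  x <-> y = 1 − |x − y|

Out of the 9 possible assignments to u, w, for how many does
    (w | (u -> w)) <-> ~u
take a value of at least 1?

5

u = 0, w = 0 ↦ 1  ≥
u = 0, w = 1/2 ↦ 1  ≥
u = 0, w = 1 ↦ 1  ≥
u = 1/2, w = 0 ↦ 1  ≥
u = 1/2, w = 1/2 ↦ 1/2  <
u = 1/2, w = 1 ↦ 1/2  <
u = 1, w = 0 ↦ 1  ≥
u = 1, w = 1/2 ↦ 1/2  <
u = 1, w = 1 ↦ 0  <
So 5 of the 9 assignments meet the threshold.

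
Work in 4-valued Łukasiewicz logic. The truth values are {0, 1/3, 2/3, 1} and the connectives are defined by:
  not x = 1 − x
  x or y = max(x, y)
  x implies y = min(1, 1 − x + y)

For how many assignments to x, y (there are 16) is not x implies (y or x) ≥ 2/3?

x = 0, y = 0 ↦ 0  <
x = 0, y = 1/3 ↦ 1/3  <
x = 0, y = 2/3 ↦ 2/3  ≥
x = 0, y = 1 ↦ 1  ≥
x = 1/3, y = 0 ↦ 2/3  ≥
x = 1/3, y = 1/3 ↦ 2/3  ≥
x = 1/3, y = 2/3 ↦ 1  ≥
x = 1/3, y = 1 ↦ 1  ≥
x = 2/3, y = 0 ↦ 1  ≥
x = 2/3, y = 1/3 ↦ 1  ≥
x = 2/3, y = 2/3 ↦ 1  ≥
x = 2/3, y = 1 ↦ 1  ≥
x = 1, y = 0 ↦ 1  ≥
x = 1, y = 1/3 ↦ 1  ≥
x = 1, y = 2/3 ↦ 1  ≥
x = 1, y = 1 ↦ 1  ≥
So 14 of the 16 assignments meet the threshold.

14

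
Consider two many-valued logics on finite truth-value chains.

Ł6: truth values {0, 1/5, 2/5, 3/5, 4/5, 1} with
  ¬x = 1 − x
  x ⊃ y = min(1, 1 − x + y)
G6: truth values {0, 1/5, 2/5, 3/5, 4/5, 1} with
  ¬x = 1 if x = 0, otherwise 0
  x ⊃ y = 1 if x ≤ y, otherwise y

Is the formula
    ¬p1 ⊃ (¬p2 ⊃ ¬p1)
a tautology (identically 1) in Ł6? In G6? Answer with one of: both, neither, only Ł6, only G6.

both

In Ł6: every assignment gives 1 — tautology.
In G6: every assignment gives 1 — tautology.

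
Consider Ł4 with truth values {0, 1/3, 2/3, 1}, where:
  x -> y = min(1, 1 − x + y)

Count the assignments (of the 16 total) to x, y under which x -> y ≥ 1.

x = 0, y = 0 ↦ 1  ≥
x = 0, y = 1/3 ↦ 1  ≥
x = 0, y = 2/3 ↦ 1  ≥
x = 0, y = 1 ↦ 1  ≥
x = 1/3, y = 0 ↦ 2/3  <
x = 1/3, y = 1/3 ↦ 1  ≥
x = 1/3, y = 2/3 ↦ 1  ≥
x = 1/3, y = 1 ↦ 1  ≥
x = 2/3, y = 0 ↦ 1/3  <
x = 2/3, y = 1/3 ↦ 2/3  <
x = 2/3, y = 2/3 ↦ 1  ≥
x = 2/3, y = 1 ↦ 1  ≥
x = 1, y = 0 ↦ 0  <
x = 1, y = 1/3 ↦ 1/3  <
x = 1, y = 2/3 ↦ 2/3  <
x = 1, y = 1 ↦ 1  ≥
So 10 of the 16 assignments meet the threshold.

10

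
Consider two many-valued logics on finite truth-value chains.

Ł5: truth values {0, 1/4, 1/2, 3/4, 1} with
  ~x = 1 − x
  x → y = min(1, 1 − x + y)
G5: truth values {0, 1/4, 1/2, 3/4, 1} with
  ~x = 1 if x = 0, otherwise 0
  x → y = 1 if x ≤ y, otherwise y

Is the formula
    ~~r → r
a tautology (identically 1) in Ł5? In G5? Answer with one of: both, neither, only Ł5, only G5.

In Ł5: every assignment gives 1 — tautology.
In G5: at r = 1/4 the value is 1/4 — not a tautology.

only Ł5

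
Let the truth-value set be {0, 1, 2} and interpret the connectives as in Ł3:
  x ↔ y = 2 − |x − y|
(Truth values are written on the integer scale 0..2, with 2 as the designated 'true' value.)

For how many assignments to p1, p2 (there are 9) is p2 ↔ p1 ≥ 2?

3

p1 = 0, p2 = 0 ↦ 2  ≥
p1 = 0, p2 = 1 ↦ 1  <
p1 = 0, p2 = 2 ↦ 0  <
p1 = 1, p2 = 0 ↦ 1  <
p1 = 1, p2 = 1 ↦ 2  ≥
p1 = 1, p2 = 2 ↦ 1  <
p1 = 2, p2 = 0 ↦ 0  <
p1 = 2, p2 = 1 ↦ 1  <
p1 = 2, p2 = 2 ↦ 2  ≥
So 3 of the 9 assignments meet the threshold.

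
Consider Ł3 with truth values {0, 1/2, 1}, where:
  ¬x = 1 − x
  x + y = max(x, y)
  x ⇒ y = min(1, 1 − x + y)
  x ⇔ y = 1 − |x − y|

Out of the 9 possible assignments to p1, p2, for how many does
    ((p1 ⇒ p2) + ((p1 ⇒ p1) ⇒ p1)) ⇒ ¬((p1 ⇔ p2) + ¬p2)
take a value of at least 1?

p1 = 0, p2 = 0 ↦ 0  <
p1 = 0, p2 = 1/2 ↦ 1/2  <
p1 = 0, p2 = 1 ↦ 1  ≥
p1 = 1/2, p2 = 0 ↦ 1/2  <
p1 = 1/2, p2 = 1/2 ↦ 0  <
p1 = 1/2, p2 = 1 ↦ 1/2  <
p1 = 1, p2 = 0 ↦ 0  <
p1 = 1, p2 = 1/2 ↦ 1/2  <
p1 = 1, p2 = 1 ↦ 0  <
So 1 of the 9 assignments meets the threshold.

1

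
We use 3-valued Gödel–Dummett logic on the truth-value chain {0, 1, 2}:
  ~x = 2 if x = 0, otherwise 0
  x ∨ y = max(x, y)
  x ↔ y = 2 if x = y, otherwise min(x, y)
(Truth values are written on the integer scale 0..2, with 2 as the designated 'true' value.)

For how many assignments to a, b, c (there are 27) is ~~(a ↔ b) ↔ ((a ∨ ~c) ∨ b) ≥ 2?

11

value 2: 11 assignments (counts)
value 1: 2 assignments
value 0: 14 assignments
So 11 of the 27 assignments meet the threshold.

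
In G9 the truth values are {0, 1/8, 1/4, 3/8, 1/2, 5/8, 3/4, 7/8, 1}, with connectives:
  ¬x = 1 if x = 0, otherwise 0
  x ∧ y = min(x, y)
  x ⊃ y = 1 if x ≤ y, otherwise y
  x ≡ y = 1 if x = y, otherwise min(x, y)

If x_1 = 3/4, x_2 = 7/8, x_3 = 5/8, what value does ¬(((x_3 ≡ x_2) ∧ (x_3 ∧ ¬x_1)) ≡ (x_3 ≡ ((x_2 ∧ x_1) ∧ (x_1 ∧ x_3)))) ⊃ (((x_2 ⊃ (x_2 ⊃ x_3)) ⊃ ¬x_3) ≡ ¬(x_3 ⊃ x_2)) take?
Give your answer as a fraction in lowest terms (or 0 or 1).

1

x_3 ≡ x_2 = 5/8 ≡ 7/8 = 5/8
¬x_1 = ¬3/4 = 0
x_3 ∧ ¬x_1 = 5/8 ∧ 0 = 0
(x_3 ≡ x_2) ∧ (x_3 ∧ ¬x_1) = 5/8 ∧ 0 = 0
x_2 ∧ x_1 = 7/8 ∧ 3/4 = 3/4
x_1 ∧ x_3 = 3/4 ∧ 5/8 = 5/8
(x_2 ∧ x_1) ∧ (x_1 ∧ x_3) = 3/4 ∧ 5/8 = 5/8
x_3 ≡ ((x_2 ∧ x_1) ∧ (x_1 ∧ x_3)) = 5/8 ≡ 5/8 = 1
((x_3 ≡ x_2) ∧ (x_3 ∧ ¬x_1)) ≡ (x_3 ≡ ((x_2 ∧ x_1) ∧ (x_1 ∧ x_3))) = 0 ≡ 1 = 0
¬(((x_3 ≡ x_2) ∧ (x_3 ∧ ¬x_1)) ≡ (x_3 ≡ ((x_2 ∧ x_1) ∧ (x_1 ∧ x_3)))) = ¬0 = 1
x_2 ⊃ x_3 = 7/8 ⊃ 5/8 = 5/8
x_2 ⊃ (x_2 ⊃ x_3) = 7/8 ⊃ 5/8 = 5/8
¬x_3 = ¬5/8 = 0
(x_2 ⊃ (x_2 ⊃ x_3)) ⊃ ¬x_3 = 5/8 ⊃ 0 = 0
x_3 ⊃ x_2 = 5/8 ⊃ 7/8 = 1
¬(x_3 ⊃ x_2) = ¬1 = 0
((x_2 ⊃ (x_2 ⊃ x_3)) ⊃ ¬x_3) ≡ ¬(x_3 ⊃ x_2) = 0 ≡ 0 = 1
¬(((x_3 ≡ x_2) ∧ (x_3 ∧ ¬x_1)) ≡ (x_3 ≡ ((x_2 ∧ x_1) ∧ (x_1 ∧ x_3)))) ⊃ (((x_2 ⊃ (x_2 ⊃ x_3)) ⊃ ¬x_3) ≡ ¬(x_3 ⊃ x_2)) = 1 ⊃ 1 = 1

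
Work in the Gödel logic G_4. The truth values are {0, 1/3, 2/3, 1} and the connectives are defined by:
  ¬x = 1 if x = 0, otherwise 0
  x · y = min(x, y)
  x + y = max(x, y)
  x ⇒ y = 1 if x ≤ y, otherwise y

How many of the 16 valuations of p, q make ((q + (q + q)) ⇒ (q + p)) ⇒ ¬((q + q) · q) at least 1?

p = 0, q = 0 ↦ 1  ≥
p = 0, q = 1/3 ↦ 0  <
p = 0, q = 2/3 ↦ 0  <
p = 0, q = 1 ↦ 0  <
p = 1/3, q = 0 ↦ 1  ≥
p = 1/3, q = 1/3 ↦ 0  <
p = 1/3, q = 2/3 ↦ 0  <
p = 1/3, q = 1 ↦ 0  <
p = 2/3, q = 0 ↦ 1  ≥
p = 2/3, q = 1/3 ↦ 0  <
p = 2/3, q = 2/3 ↦ 0  <
p = 2/3, q = 1 ↦ 0  <
p = 1, q = 0 ↦ 1  ≥
p = 1, q = 1/3 ↦ 0  <
p = 1, q = 2/3 ↦ 0  <
p = 1, q = 1 ↦ 0  <
So 4 of the 16 assignments meet the threshold.

4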